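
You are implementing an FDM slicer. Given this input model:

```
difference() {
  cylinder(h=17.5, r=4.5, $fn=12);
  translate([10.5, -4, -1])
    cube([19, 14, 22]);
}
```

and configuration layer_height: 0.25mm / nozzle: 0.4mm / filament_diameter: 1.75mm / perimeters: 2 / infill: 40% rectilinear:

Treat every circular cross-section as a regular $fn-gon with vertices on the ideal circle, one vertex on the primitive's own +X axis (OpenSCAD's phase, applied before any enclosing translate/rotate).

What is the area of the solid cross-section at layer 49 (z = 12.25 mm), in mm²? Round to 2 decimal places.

60.75 mm²

At z = 12.25 mm: the r=4.5 cylinder gives a regular 12-gon of circumradius 4.5 (constant along its height) (area = (12/2)·4.500²·sin(360°/12) = 60.75 mm²); the 19×14 cube at (10.5, -4) contributes its full rectangle (area 266.00 mm²); After the difference (first − rest): starting from the r=4.5 cylinder (60.75 mm²), the 19×14 cube at (10.5, -4) misses the remaining region (no effect) — area = 60.75 mm². Overall, the cross-section is a single solid region. Net area = 60.75 mm².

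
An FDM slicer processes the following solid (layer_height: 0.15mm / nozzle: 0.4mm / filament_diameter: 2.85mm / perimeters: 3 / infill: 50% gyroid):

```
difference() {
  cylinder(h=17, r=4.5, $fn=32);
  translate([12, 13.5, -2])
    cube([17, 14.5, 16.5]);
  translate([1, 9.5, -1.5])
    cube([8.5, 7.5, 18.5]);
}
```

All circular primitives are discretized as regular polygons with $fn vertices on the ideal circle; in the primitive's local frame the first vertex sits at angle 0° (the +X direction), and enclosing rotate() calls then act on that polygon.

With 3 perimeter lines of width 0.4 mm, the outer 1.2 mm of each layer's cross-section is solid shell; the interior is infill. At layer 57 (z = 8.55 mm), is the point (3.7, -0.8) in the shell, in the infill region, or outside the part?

shell

At z = 8.55 mm: the r=4.5 cylinder gives a regular 32-gon of circumradius 4.5 (constant along its height); the cube at (12, 13.5) (footprint 17×14.5) is included at this height; the 8.5×7.5 cube at (1, 9.5) contributes its full rectangle; Subtracting the remaining from the first: starting from the r=4.5 cylinder, the 17×14.5 cube at (12, 13.5) misses the remaining region (no effect); the 8.5×7.5 cube at (1, 9.5) misses the remaining region (no effect) — 1 connected region. Overall, the cross-section is a single solid region. The nearest boundary edge runs (4.41, -0.88)→(4.16, -1.72); distance from the point to it = 0.71 mm. The point is inside the cross-section, 0.71 mm from the nearest boundary — within the 1.2 mm shell band (3 × 0.4).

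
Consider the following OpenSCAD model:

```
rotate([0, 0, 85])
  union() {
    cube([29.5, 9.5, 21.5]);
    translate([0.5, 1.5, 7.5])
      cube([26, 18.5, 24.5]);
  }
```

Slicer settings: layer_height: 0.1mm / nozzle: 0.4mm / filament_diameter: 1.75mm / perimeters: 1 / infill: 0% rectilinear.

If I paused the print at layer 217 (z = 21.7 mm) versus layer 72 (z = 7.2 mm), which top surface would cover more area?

Layer 217 (z = 21.7): the cube does not reach this height (z outside [0, 21.5]); the cube at (0.5, 1.5) is present — its section is the full 26×18.5 rectangle (area 481.00 mm²); Merging all regions: only the 26×18.5 cube at (0.5, 1.5) is present, so the union is just that shape — area = 481.00 mm²; (whole slice rotated 85° about Z — lengths, areas and connectivity unchanged). So its area = 481.00 mm². Layer 72 (z = 7.2): the 29.5×9.5 cube contributes its full rectangle (area 280.25 mm²); the cube at (0.5, 1.5) is not intersected at this z (z outside [7.5, 32]); Merging all regions: only the 29.5×9.5 cube is present, so the union is just that shape — area = 280.25 mm²; (rotated 85° about Z; rotation is an isometry so areas/perimeters/island counts are preserved). So its area = 280.25 mm². Layer 217 is larger (481.00 vs 280.25 mm²).

layer 217 (z = 21.7 mm)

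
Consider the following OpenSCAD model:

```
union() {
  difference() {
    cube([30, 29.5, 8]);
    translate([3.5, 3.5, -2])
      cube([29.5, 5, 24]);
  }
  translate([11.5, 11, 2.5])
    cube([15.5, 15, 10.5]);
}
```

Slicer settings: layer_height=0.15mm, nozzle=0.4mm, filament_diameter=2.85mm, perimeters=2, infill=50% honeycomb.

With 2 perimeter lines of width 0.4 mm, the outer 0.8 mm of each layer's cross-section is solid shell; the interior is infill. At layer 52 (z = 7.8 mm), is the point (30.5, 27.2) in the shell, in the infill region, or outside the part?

outside

At z = 7.8 mm: the cube is present — its section is the full 30×29.5 rectangle; the 29.5×5 cube at (3.5, 3.5) contributes its full rectangle; Taking the first minus the rest: starting from the 30×29.5 cube, the 29.5×5 cube at (3.5, 3.5) partially overlaps it — only the 132.50 mm² overlap (of its 147.50 mm²) is removed, clipping the outline — 1 connected region; the cube at (11.5, 11) (footprint 15.5×15) is included at this height; Combining (union): the 15.5×15 cube at (11.5, 11) lies entirely inside that combined region, so the union is just that combined region — 1 connected region. Overall, the cross-section is a single solid region. The nearest boundary edge runs (30.00, 29.50)→(30.00, 8.50); distance from the point to it = 0.50 mm. The point is not inside any of the regions above, so it lies outside the cross-section (0.50 mm from the nearest boundary).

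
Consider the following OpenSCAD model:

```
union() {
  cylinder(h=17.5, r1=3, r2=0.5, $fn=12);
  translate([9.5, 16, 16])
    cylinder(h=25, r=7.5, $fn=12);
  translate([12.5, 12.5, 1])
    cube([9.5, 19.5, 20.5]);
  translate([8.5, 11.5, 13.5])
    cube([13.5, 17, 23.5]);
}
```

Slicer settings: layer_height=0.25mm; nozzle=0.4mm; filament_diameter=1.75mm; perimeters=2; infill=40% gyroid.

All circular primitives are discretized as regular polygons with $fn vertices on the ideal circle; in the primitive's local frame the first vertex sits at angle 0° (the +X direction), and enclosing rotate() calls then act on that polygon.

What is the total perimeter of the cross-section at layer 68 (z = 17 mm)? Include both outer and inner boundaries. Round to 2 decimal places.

82.03 mm

At z = 17 mm: the cone (r1=3→r2=0.5) has section circumradius 0.571 here — a regular 12-gon (perimeter = 2·12·0.571·sin(180°/12) = 3.55 mm); the r=7.5 cylinder at (9.5, 16) contributes a regular 12-gon of circumradius 7.5 (perimeter = 2·12·7.500·sin(180°/12) = 46.59 mm); the 9.5×19.5 cube at (12.5, 12.5) contributes its full rectangle (perimeter 58.00 mm); the cube at (8.5, 11.5) (footprint 13.5×17) is included at this height (perimeter 61.00 mm); Merging all regions: the regions partially overlap (shared area 236.88 mm²), so the edge portions inside another operand are dropped and the merged outline is re-measured after clipping — boundary = 82.03 mm. Overall, the cross-section has 2 separate islands. Total boundary length (outer) = 82.03 mm.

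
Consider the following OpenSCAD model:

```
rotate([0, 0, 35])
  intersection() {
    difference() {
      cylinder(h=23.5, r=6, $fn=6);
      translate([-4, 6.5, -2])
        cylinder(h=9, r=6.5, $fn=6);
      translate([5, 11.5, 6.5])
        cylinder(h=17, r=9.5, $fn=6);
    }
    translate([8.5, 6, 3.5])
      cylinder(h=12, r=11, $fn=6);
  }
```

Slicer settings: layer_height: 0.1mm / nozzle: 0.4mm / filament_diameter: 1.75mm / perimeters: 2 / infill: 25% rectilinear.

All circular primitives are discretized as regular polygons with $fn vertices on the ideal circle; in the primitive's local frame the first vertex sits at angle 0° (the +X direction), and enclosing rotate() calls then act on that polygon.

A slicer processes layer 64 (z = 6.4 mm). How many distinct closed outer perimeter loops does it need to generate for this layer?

1

At z = 6.4 mm: the cylinder: section is a regular 6-gon, circumradius r=6; the cylinder at (-4, 6.5): section is a regular 6-gon, circumradius r=6.5; the cylinder at (5, 11.5) is not intersected at this z (z outside [6.5, 23.5]); After the difference (first − rest): starting from the r=6 cylinder, the r=6.5 cylinder at (-4, 6.5) partially overlaps it — only the 20.53 mm² overlap (of its 109.77 mm²) is removed, clipping the outline — 1 connected region; the r=11 cylinder at (8.5, 6) contributes a regular 6-gon of circumradius 11; After intersecting: the r=11 cylinder at (8.5, 6) partially overlaps that combined region; clipping to the common part keeps 30.55 mm² — 1 connected region; (whole slice rotated 35° about Z — lengths, areas and connectivity unchanged). The result has 1 disconnected region.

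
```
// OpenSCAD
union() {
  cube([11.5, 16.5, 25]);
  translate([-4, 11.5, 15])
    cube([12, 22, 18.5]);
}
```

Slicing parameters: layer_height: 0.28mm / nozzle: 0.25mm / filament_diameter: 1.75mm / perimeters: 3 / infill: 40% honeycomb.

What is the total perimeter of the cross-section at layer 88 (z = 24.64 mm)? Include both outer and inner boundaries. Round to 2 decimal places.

98.00 mm

At z = 24.64 mm: the cube is present — its section is the full 11.5×16.5 rectangle (perimeter 56.00 mm); the 12×22 cube at (-4, 11.5) contributes its full rectangle (perimeter 68.00 mm); Combining (union): the regions partially overlap (shared area 40.00 mm²), so the edge portions inside another operand are dropped and the merged outline is re-measured after clipping — boundary = 98.00 mm. Overall, the cross-section is a single solid region. Total boundary length (outer) = 98.00 mm.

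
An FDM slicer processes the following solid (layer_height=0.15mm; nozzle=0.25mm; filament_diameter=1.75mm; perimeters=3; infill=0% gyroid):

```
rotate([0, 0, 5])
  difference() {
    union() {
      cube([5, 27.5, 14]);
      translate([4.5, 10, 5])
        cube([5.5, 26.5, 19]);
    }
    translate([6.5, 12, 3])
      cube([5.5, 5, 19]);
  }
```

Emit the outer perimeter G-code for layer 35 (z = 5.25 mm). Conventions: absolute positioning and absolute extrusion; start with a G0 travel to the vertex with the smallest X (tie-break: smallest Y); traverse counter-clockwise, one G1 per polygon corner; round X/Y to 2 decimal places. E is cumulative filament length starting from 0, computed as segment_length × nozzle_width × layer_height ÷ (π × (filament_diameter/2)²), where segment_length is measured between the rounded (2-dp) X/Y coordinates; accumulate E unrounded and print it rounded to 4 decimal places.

At z = 5.25 mm: the 5×27.5 cube contributes its full rectangle; the cube at (4.5, 10) is present — its section is the full 5.5×26.5 rectangle; Merging all regions: the regions partially overlap (shared area 8.75 mm²), so overlapping operands fuse into one piece — 1 connected region; the 5.5×5 cube at (6.5, 12) contributes its full rectangle; After the difference (first − rest): starting from that combined region, the 5.5×5 cube at (6.5, 12) partially overlaps it — only the 17.50 mm² overlap (of its 27.50 mm²) is removed, clipping the outline — 1 connected region; (rotated 5° about Z; rotation is an isometry so areas/perimeters/island counts are preserved). The outline is a single polygon with 12 vertices. Extrusion per mm of travel: 0.25 × 0.15 / (π × 0.875²) = 0.015591. Accumulating E over each segment gives final E = 1.5593.

G0 X-2.40 Y27.40 Z5.25
G1 X0.00 Y0.00 E0.4288
G1 X4.98 Y0.44 E0.5068
G1 X4.11 Y10.40 E0.6626
G1 X9.09 Y10.83 E0.7406
G1 X8.92 Y12.83 E0.7719
G1 X5.43 Y12.52 E0.8265
G1 X4.99 Y17.50 E0.9044
G1 X8.48 Y17.81 E0.9591
G1 X6.78 Y37.23 E1.2630
G1 X1.30 Y36.75 E1.3488
G1 X2.09 Y27.79 E1.4890
G1 X-2.40 Y27.40 E1.5593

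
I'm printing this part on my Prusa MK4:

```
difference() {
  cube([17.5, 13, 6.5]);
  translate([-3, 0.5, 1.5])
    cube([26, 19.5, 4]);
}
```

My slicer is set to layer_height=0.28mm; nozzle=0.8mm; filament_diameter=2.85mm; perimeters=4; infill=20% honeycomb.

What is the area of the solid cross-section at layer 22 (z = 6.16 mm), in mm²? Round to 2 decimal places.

227.50 mm²

At z = 6.16 mm: the cube (footprint 17.5×13) is included at this height (area 227.50 mm²); the cube at (-3, 0.5) does not reach this height (z outside [1.5, 5.5]); Subtracting the remaining from the first: none of the subtracted shapes is present at this height, so the 17.5×13 cube is unchanged — area = 227.50 mm². Overall, the cross-section is a single solid region. Net area = 227.50 mm².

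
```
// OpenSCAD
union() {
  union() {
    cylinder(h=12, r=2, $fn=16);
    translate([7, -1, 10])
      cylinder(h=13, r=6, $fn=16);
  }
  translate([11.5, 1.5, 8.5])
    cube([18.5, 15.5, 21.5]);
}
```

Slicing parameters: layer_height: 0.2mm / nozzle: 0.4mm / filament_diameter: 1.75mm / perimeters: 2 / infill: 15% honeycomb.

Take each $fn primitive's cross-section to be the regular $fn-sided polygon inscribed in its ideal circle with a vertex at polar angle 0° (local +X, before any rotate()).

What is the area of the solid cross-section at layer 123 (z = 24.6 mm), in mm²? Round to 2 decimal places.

At z = 24.6 mm: the cylinder does not reach this height (z outside [0, 12]); the cylinder at (7, -1) does not reach this height (z outside [10, 23]); Merging all regions: nothing is present at this height; the 18.5×15.5 cube at (11.5, 1.5) contributes its full rectangle (area 286.75 mm²); Merging all regions: only the 18.5×15.5 cube at (11.5, 1.5) is present, so the union is just that shape — area = 286.75 mm². Overall, the cross-section is a single solid region. Net area = 286.75 mm².

286.75 mm²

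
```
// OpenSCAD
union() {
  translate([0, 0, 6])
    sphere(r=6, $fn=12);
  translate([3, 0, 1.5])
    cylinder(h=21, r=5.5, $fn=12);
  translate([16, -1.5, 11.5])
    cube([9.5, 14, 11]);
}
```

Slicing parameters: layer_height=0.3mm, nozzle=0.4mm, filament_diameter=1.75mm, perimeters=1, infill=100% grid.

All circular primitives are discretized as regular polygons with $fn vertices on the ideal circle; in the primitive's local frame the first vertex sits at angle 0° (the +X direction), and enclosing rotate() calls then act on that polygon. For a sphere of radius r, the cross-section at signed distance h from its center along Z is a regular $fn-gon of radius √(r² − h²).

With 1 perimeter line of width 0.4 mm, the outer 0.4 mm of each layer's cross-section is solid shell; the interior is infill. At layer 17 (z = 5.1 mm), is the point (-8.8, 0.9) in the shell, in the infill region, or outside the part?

outside

At z = 5.1 mm: the sphere: section is a regular 12-gon, circumradius = √(r²−h²) = √(6²−0.9²) = 5.932; the cylinder at (3, 0): section is a regular 12-gon, circumradius r=5.5; the cube at (16, -1.5) does not reach this height (z outside [11.5, 22.5]); Merging all regions: the regions partially overlap (shared area 64.72 mm²), so overlapping operands fuse into one piece — 1 connected region. Overall, the cross-section is a single solid region. The nearest boundary edge runs (-5.93, 0.00)→(-5.14, 2.97); distance from the point to it = 3.00 mm. The point is not inside any of the regions above, so it lies outside the cross-section (3.00 mm from the nearest boundary).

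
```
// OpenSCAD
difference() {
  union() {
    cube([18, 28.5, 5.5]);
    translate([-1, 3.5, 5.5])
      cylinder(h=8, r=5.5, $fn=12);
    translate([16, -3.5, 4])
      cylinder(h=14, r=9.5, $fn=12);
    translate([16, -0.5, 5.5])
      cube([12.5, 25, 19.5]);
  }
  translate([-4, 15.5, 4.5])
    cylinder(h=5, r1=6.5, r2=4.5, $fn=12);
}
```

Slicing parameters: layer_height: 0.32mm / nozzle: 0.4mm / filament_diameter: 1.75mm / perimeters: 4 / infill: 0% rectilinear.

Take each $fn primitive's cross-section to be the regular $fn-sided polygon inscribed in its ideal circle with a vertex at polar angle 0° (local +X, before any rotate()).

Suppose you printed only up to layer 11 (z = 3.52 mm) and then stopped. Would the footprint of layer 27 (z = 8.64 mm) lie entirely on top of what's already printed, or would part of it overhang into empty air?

part overhangs

Compare the two slices. At z = 3.52: the cube (footprint 18×28.5) is included at this height (area 513.00 mm²); the cylinder at (-1, 3.5) does not reach this height (z outside [5.5, 13.5]); the cylinder at (16, -3.5) does not reach this height (z outside [4, 18]); the cube at (16, -0.5) is not intersected at this z (z outside [5.5, 25]); Merging all regions: only the 18×28.5 cube is present, so the union is just that shape — area = 513.00 mm²; the cone at (-4, 15.5) does not reach this height (z outside [4.5, 9.5]); Taking the first minus the rest: none of the subtracted shapes is present at this height, so that combined region is unchanged — area = 513.00 mm². At z = 8.64: the cube does not reach this height (z outside [0, 5.5]); the r=5.5 cylinder at (-1, 3.5) gives a regular 12-gon of circumradius 5.5 (constant along its height) (area = (12/2)·5.500²·sin(360°/12) = 90.75 mm²); the r=9.5 cylinder at (16, -3.5) contributes a regular 12-gon of circumradius 9.5 (area = (12/2)·9.500²·sin(360°/12) = 270.75 mm²); the 12.5×25 cube at (16, -0.5) contributes its full rectangle (area 312.50 mm²); Combining (union): the regions partially overlap — summed areas 674.00 mm² minus the doubly-counted overlap 40.39 mm² gives 633.61 mm² — area = 633.61 mm²; the cone at (-4, 15.5): at t=0.828 of its height the radius interpolates to r₁+(r₂−r₁)t = 4.844, giving a regular 12-gon of that circumradius (area = (12/2)·4.844²·sin(360°/12) = 70.39 mm²); Subtracting the remaining from the first: starting from the result so far (633.61 mm²), the cone at (-4, 15.5) misses the remaining region (no effect) — area = 633.61 mm². Checking containment: at z = 8.64 the cross-section extends beyond the z = 3.52 cross-section by about 517.30 mm².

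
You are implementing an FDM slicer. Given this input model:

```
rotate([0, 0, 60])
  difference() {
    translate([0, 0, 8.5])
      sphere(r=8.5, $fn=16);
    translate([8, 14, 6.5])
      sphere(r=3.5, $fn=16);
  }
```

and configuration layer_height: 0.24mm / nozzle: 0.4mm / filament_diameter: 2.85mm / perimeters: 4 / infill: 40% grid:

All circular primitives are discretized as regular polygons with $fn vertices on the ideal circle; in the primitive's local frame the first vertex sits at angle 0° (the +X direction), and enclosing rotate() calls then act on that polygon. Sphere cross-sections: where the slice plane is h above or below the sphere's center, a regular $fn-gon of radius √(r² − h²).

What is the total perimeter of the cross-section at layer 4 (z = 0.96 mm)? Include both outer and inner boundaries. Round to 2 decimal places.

24.50 mm

At z = 0.96 mm: the r=8.5 sphere contributes a regular 16-gon of circumradius √(8.5²−7.54²) = 3.924 (perimeter = 2·16·3.924·sin(180°/16) = 24.50 mm); the sphere at (8, 14) is not intersected at this z (|z−center|=5.540 > r=3.5); After the difference (first − rest): none of the subtracted shapes is present at this height, so the r=8.5 sphere is unchanged — boundary = 24.50 mm; (whole slice rotated 60° about Z — lengths, areas and connectivity unchanged). Overall, the cross-section is a single solid region. Total boundary length (outer) = 24.50 mm.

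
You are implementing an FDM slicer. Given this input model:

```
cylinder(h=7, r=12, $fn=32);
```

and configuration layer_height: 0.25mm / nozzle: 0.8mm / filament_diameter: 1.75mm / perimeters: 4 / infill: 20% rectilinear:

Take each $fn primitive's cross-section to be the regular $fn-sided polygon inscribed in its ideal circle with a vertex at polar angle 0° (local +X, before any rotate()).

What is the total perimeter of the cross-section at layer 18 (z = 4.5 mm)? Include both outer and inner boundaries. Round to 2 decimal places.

At z = 4.5 mm: the r=12 cylinder contributes a regular 32-gon of circumradius 12 (perimeter = 2·32·12.000·sin(180°/32) = 75.28 mm). Overall, the cross-section is a single solid region. Total boundary length (outer) = 75.28 mm.

75.28 mm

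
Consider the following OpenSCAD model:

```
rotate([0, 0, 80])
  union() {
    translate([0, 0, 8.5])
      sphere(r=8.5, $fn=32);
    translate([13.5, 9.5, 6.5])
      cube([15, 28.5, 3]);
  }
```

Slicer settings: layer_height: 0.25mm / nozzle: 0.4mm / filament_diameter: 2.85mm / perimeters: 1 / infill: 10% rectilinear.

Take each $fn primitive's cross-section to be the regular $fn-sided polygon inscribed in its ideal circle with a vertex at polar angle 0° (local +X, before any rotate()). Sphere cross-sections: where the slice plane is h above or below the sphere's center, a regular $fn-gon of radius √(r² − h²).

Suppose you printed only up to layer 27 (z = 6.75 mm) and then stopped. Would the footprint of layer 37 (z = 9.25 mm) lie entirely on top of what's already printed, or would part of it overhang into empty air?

part overhangs

Compare the two slices. At z = 6.75: the sphere: section is a regular 32-gon, circumradius = √(r²−h²) = √(8.5²−1.75²) = 8.318 (area = (32/2)·8.318²·sin(360°/32) = 215.96 mm²); the cube at (13.5, 9.5) is present — its section is the full 15×28.5 rectangle (area 427.50 mm²); Combining (union): the 2 present regions are separate (no shared area or edge), so areas and boundary lengths simply add and each stays a separate island — area = 643.46 mm²; (whole slice rotated 80° about Z — lengths, areas and connectivity unchanged). At z = 9.25: the sphere: section is a regular 32-gon, circumradius = √(r²−h²) = √(8.5²−0.75²) = 8.467 (area = (32/2)·8.467²·sin(360°/32) = 223.77 mm²); the cube at (13.5, 9.5) is present — its section is the full 15×28.5 rectangle (area 427.50 mm²); Combining (union): the 2 present regions are separate (no shared area or edge), so areas and boundary lengths simply add and each stays a separate island — area = 651.27 mm²; (rotated 80° about Z; rotation is an isometry so areas/perimeters/island counts are preserved). Checking containment: at z = 9.25 the cross-section extends beyond the z = 6.75 cross-section by about 7.80 mm².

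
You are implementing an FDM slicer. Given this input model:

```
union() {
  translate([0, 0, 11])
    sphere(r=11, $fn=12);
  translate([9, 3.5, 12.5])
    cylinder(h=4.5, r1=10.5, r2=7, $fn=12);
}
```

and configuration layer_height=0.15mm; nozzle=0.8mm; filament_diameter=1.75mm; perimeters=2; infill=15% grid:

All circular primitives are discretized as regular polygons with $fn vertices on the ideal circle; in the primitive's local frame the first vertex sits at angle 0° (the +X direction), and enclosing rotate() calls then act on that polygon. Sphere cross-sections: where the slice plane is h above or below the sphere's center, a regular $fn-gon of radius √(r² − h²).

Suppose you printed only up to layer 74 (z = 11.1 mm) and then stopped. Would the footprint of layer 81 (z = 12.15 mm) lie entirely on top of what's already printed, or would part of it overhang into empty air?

Compare the two slices. At z = 11.1: the r=11 sphere slices to a regular 12-gon of circumradius 11.000 (√(r²−h²) with h=0.1 from center) (area = (12/2)·11.000²·sin(360°/12) = 362.97 mm²); the cone at (9, 3.5) is absent (z outside [12.5, 17]); Merging all regions: only the r=11 sphere is present, so the union is just that shape — area = 362.97 mm². At z = 12.15: the sphere: section is a regular 12-gon, circumradius = √(r²−h²) = √(11²−1.15²) = 10.940 (area = (12/2)·10.940²·sin(360°/12) = 359.03 mm²); the cone at (9, 3.5) is absent (z outside [12.5, 17]); Merging all regions: only the r=11 sphere is present, so the union is just that shape — area = 359.03 mm². Checking containment: the cross-section at z = 12.15 is a subset of the cross-section at z = 11.1.

entirely on top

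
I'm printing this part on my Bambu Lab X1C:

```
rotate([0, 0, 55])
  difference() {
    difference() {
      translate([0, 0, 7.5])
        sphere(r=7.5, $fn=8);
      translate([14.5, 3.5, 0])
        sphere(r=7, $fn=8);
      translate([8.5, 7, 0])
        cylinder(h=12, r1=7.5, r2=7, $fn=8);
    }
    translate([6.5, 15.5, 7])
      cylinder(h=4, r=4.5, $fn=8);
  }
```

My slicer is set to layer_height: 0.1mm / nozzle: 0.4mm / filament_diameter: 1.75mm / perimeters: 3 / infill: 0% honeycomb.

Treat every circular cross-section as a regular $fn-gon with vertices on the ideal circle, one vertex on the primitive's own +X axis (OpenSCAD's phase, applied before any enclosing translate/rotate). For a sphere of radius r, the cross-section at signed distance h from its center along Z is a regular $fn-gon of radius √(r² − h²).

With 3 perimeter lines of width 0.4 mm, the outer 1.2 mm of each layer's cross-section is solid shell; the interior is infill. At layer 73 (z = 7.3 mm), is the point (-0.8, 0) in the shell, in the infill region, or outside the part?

infill

At z = 7.3 mm: the sphere: section is a regular 8-gon, circumradius = √(r²−h²) = √(7.5²−0.2²) = 7.497; the sphere at (14.5, 3.5) does not reach this height (|z−center|=7.300 > r=7); the cone at (8.5, 7) (r1=7.5→r2=7) has section circumradius 7.196 here — a regular 8-gon; Subtracting the remaining from the first: starting from the r=7.5 sphere, the cone at (8.5, 7) partially overlaps it — only the 16.59 mm² overlap (of its 146.46 mm²) is removed, clipping the outline — 1 connected region; the r=4.5 cylinder at (6.5, 15.5) gives a regular 8-gon of circumradius 4.5 (constant along its height); Subtracting the remaining from the first: starting from the result so far, the r=4.5 cylinder at (6.5, 15.5) misses the remaining region (no effect) — 1 connected region; (rotated 55° about Z; rotation is an isometry so areas/perimeters/island counts are preserved). Overall, the cross-section is a single solid region. Undo the 55° rotation: the query point maps to (-0.459, 0.655) in the un-rotated model frame. The nearest boundary edge runs (1.33, 6.95)→(3.41, 1.91); distance from the point to it = 4.06 mm. The point is inside the cross-section and 4.06 mm from the nearest boundary — more than the 1.2 mm shell width (3 × 0.4), so it's in the infill interior.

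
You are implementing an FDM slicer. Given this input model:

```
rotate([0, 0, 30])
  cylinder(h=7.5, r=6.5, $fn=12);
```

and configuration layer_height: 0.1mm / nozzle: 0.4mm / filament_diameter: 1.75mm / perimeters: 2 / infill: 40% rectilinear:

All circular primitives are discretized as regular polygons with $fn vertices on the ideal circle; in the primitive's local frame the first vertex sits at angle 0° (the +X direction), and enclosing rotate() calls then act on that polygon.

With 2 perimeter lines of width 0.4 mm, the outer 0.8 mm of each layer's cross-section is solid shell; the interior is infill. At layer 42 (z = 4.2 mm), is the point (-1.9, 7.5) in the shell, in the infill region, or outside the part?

At z = 4.2 mm: the r=6.5 cylinder contributes a regular 12-gon of circumradius 6.5; (rotated 30° about Z; rotation is an isometry so areas/perimeters/island counts are preserved). Overall, the cross-section is a single solid region. Undo the 30° rotation: the query point maps to (2.105, 7.445) in the un-rotated model frame. The nearest boundary edge runs (3.25, 5.63)→(0.00, 6.50); distance from the point to it = 1.46 mm. The point is not inside any of the regions above, so it lies outside the cross-section (1.46 mm from the nearest boundary).

outside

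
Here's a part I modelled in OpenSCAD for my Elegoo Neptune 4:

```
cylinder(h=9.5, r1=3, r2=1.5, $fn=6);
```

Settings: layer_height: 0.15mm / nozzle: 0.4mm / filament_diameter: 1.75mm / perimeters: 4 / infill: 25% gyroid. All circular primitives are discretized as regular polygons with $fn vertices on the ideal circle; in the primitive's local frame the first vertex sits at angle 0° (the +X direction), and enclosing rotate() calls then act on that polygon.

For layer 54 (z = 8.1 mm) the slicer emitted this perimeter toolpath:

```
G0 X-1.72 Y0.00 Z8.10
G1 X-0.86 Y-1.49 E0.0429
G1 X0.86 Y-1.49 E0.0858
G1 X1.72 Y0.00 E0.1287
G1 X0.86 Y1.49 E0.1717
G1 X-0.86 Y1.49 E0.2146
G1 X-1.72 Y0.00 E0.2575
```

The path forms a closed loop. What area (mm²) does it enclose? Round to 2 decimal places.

Apply the shoelace formula to the sequence of (X, Y) vertices; enclosed area = 7.69 mm².

7.69 mm²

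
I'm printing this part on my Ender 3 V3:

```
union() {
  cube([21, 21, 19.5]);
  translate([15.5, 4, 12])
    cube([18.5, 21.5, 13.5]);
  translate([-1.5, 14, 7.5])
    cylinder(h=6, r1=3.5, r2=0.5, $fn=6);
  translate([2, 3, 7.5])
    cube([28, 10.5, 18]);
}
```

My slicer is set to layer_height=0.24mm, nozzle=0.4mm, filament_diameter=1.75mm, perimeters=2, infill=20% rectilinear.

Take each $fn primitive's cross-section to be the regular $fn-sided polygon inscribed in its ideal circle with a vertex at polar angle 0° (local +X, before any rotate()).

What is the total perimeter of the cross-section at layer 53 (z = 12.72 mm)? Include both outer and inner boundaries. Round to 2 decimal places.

124.34 mm

At z = 12.72 mm: the cube (footprint 21×21) is included at this height (perimeter 84.00 mm); the cube at (15.5, 4) (footprint 18.5×21.5) is included at this height (perimeter 80.00 mm); the cone at (-1.5, 14) (r1=3.5→r2=0.5) has section circumradius 0.890 here — a regular 6-gon (perimeter = 2·6·0.890·sin(180°/6) = 5.34 mm); the 28×10.5 cube at (2, 3) contributes its full rectangle (perimeter 77.00 mm); Merging all regions: the regions partially overlap (shared area 378.50 mm²), so the edge portions inside another operand are dropped and the merged outline is re-measured after clipping — boundary = 124.34 mm. Overall, the cross-section has 2 separate islands. Total boundary length (outer) = 124.34 mm.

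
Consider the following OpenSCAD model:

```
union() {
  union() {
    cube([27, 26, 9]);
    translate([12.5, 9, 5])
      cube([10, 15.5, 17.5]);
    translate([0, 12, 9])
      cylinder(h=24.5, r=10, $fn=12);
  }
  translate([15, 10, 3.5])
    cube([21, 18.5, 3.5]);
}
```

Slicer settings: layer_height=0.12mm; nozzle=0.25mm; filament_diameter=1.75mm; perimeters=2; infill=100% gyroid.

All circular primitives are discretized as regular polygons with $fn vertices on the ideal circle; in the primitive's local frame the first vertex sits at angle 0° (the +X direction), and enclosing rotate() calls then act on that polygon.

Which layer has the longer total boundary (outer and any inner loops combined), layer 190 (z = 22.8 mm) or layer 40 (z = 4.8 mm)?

layer 40 (z = 4.8 mm)

Layer 190 (z = 22.8): the cube does not reach this height (z outside [0, 9]); the cube at (12.5, 9) does not reach this height (z outside [5, 22.5]); the r=10 cylinder at (0, 12) contributes a regular 12-gon of circumradius 10 (perimeter = 2·12·10.000·sin(180°/12) = 62.12 mm); Merging all regions: only the r=10 cylinder at (0, 12) is present, so the union is just that shape — boundary = 62.12 mm; the cube at (15, 10) is not intersected at this z (z outside [3.5, 7]); Merging all regions: only that combined region is present, so the union is just that shape — boundary = 62.12 mm. So its perimeter = 62.12 mm. Layer 40 (z = 4.8): the cube is present — its section is the full 27×26 rectangle (perimeter 106.00 mm); the cube at (12.5, 9) is absent (z outside [5, 22.5]); the cylinder at (0, 12) does not reach this height (z outside [9, 33.5]); Taking the union: only the 27×26 cube is present, so the union is just that shape — boundary = 106.00 mm; the cube at (15, 10) (footprint 21×18.5) is included at this height (perimeter 79.00 mm); Combining (union): the regions partially overlap (shared area 192.00 mm²), so the edge portions inside another operand are dropped and the merged outline is re-measured after clipping — boundary = 129.00 mm. So its perimeter = 129.00 mm. Layer 40 is larger (129.00 vs 62.12 mm).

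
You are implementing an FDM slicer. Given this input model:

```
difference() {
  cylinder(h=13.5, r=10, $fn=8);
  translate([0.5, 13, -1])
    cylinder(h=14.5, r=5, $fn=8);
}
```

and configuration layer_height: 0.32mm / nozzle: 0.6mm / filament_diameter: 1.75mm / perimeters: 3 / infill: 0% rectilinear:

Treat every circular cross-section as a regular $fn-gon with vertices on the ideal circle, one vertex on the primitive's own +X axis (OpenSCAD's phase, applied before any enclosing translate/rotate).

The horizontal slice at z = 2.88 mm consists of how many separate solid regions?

1

At z = 2.88 mm: the cylinder: section is a regular 8-gon, circumradius r=10; the cylinder at (0.5, 13): section is a regular 8-gon, circumradius r=5; Subtracting the remaining from the first: starting from the r=10 cylinder, the r=5 cylinder at (0.5, 13) partially overlaps it — only the 4.78 mm² overlap (of its 70.71 mm²) is removed, clipping the outline — 1 connected region. The result has 1 disconnected region.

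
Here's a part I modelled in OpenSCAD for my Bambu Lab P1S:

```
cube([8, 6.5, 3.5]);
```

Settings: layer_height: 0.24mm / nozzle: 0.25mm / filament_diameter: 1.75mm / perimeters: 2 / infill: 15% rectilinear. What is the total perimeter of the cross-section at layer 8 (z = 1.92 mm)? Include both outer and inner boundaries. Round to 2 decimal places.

29.00 mm

At z = 1.92 mm: the cube is present — its section is the full 8×6.5 rectangle (perimeter 29.00 mm). Overall, the cross-section is a single solid region. Total boundary length (outer) = 29.00 mm.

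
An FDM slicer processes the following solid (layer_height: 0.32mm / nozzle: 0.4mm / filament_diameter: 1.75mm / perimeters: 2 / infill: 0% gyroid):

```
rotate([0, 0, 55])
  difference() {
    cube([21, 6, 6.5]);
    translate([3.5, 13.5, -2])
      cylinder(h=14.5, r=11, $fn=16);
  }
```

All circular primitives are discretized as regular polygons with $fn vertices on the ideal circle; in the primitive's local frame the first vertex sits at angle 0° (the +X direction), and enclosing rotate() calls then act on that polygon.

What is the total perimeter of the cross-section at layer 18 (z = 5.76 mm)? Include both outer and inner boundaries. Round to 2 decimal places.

At z = 5.76 mm: the 21×6 cube contributes its full rectangle (perimeter 54.00 mm); the cylinder at (3.5, 13.5): section is a regular 16-gon, circumradius r=11 (perimeter = 2·16·11.000·sin(180°/16) = 68.67 mm); Taking the first minus the rest: starting from the 21×6 cube, the r=11 cylinder at (3.5, 13.5) partially overlaps it — only the 29.28 mm² overlap (of its 370.44 mm²) is removed, clipping the outline — boundary = 52.22 mm; (rotated 55° about Z; rotation is an isometry so areas/perimeters/island counts are preserved). Overall, the cross-section is a single solid region. Total boundary length (outer) = 52.22 mm.

52.22 mm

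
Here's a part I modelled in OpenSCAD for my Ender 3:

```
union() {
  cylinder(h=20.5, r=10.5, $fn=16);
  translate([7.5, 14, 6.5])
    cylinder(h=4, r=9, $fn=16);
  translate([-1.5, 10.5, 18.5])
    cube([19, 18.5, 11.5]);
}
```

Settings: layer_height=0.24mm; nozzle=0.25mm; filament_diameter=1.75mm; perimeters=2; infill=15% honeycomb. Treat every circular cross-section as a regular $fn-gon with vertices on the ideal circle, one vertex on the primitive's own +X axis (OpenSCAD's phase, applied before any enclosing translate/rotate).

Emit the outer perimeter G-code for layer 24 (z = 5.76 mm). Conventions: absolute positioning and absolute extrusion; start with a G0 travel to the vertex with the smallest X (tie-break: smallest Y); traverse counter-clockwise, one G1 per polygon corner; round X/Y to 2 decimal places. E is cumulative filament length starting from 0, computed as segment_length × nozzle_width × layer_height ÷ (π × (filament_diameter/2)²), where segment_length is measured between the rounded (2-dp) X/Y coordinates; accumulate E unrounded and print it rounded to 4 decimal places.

At z = 5.76 mm: the cylinder: section is a regular 16-gon, circumradius r=10.5; the cylinder at (7.5, 14) does not reach this height (z outside [6.5, 10.5]); the cube at (-1.5, 10.5) does not reach this height (z outside [18.5, 30]); Taking the union: only the r=10.5 cylinder is present, so the union is just that shape — 1 connected region. The outline is a single polygon with 16 vertices. Extrusion per mm of travel: 0.25 × 0.24 / (π × 0.875²) = 0.024945. Accumulating E over each segment gives final E = 1.6349.

G0 X-10.50 Y0.00 Z5.76
G1 X-9.70 Y-4.02 E0.1022
G1 X-7.42 Y-7.42 E0.2044
G1 X-4.02 Y-9.70 E0.3065
G1 X0.00 Y-10.50 E0.4087
G1 X4.02 Y-9.70 E0.5110
G1 X7.42 Y-7.42 E0.6131
G1 X9.70 Y-4.02 E0.7152
G1 X10.50 Y0.00 E0.8175
G1 X9.70 Y4.02 E0.9197
G1 X7.42 Y7.42 E1.0218
G1 X4.02 Y9.70 E1.1239
G1 X0.00 Y10.50 E1.2262
G1 X-4.02 Y9.70 E1.3284
G1 X-7.42 Y7.42 E1.4305
G1 X-9.70 Y4.02 E1.5327
G1 X-10.50 Y0.00 E1.6349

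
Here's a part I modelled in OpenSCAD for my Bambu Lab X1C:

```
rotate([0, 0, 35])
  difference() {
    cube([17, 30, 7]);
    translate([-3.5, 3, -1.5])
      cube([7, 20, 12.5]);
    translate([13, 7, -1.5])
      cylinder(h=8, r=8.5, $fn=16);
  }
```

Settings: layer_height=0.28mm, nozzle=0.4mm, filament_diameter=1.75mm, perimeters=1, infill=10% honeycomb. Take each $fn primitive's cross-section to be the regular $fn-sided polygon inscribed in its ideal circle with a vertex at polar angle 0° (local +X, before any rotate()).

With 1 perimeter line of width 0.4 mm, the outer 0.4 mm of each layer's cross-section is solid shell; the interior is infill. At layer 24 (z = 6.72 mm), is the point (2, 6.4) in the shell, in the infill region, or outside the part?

infill

At z = 6.72 mm: the 17×30 cube contributes its full rectangle; the cube at (-3.5, 3) (footprint 7×20) is included at this height; the cylinder at (13, 7) does not reach this height (z outside [-1.5, 6.5]); Subtracting the remaining from the first: starting from the 17×30 cube, the 7×20 cube at (-3.5, 3) partially overlaps it — only the 70.00 mm² overlap (of its 140.00 mm²) is removed, clipping the outline — 1 connected region; (rotated 35° about Z; rotation is an isometry so areas/perimeters/island counts are preserved). Overall, the cross-section is a single solid region. Undo the 35° rotation: the query point maps to (5.309, 4.095) in the un-rotated model frame. The nearest boundary edge runs (3.50, 3.00)→(3.50, 23.00); distance from the point to it = 1.81 mm. The point is inside the cross-section and 1.81 mm from the nearest boundary — more than the 0.4 mm shell width (1 × 0.4), so it's in the infill interior.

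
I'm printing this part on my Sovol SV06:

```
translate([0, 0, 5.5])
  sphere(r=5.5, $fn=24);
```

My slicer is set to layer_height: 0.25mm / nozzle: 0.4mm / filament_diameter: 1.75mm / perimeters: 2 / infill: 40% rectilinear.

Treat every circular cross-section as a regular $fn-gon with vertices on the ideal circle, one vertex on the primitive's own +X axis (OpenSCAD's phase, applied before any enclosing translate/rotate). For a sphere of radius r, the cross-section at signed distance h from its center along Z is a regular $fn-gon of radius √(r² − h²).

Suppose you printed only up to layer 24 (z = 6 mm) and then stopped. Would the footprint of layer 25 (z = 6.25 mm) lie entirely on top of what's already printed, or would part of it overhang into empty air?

Compare the two slices. At z = 6: the r=5.5 sphere slices to a regular 24-gon of circumradius 5.477 (√(r²−h²) with h=0.5 from center) (area = (24/2)·5.477²·sin(360°/24) = 93.17 mm²). At z = 6.25: the sphere: section is a regular 24-gon, circumradius = √(r²−h²) = √(5.5²−0.75²) = 5.449 (area = (24/2)·5.449²·sin(360°/24) = 92.20 mm²). Checking containment: the cross-section at z = 6.25 is a subset of the cross-section at z = 6.

entirely on top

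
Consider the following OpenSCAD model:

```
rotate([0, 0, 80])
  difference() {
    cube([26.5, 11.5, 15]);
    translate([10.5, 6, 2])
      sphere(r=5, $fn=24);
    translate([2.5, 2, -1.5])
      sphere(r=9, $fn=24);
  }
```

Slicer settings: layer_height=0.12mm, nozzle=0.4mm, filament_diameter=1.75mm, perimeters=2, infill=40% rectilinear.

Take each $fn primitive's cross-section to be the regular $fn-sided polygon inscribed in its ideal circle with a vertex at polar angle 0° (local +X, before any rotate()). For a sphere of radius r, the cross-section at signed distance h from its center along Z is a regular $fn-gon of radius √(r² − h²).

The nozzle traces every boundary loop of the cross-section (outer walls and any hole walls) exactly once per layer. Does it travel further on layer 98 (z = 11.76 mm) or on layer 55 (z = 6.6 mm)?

layer 55 (z = 6.6 mm)

Layer 98 (z = 11.76): the cube (footprint 26.5×11.5) is included at this height (perimeter 76.00 mm); the sphere at (10.5, 6) is not intersected at this z (|z−center|=9.760 > r=5); the sphere at (2.5, 2) is absent (|z−center|=13.260 > r=9); Taking the first minus the rest: none of the subtracted shapes is present at this height, so the 26.5×11.5 cube is unchanged — boundary = 76.00 mm; (whole slice rotated 80° about Z — lengths, areas and connectivity unchanged). So its perimeter = 76.00 mm. Layer 55 (z = 6.6): the cube (footprint 26.5×11.5) is included at this height (perimeter 76.00 mm); the r=5 sphere at (10.5, 6) contributes a regular 24-gon of circumradius √(5²−4.6²) = 1.960 (perimeter = 2·24·1.960·sin(180°/24) = 12.28 mm); the r=9 sphere at (2.5, 2) contributes a regular 24-gon of circumradius √(9²−8.1²) = 3.923 (perimeter = 2·24·3.923·sin(180°/24) = 24.58 mm); Subtracting the remaining from the first: starting from the 26.5×11.5 cube, the r=5 sphere at (10.5, 6) lies wholly inside it (removes its full 11.93 mm² and its 12.28 mm outline becomes a hole wall); the r=9 sphere at (2.5, 2) partially overlaps it — only the 33.43 mm² overlap (of its 47.80 mm²) is removed, clipping the outline — boundary (outer + 1 inner loop) = 88.39 mm; (whole slice rotated 80° about Z — lengths, areas and connectivity unchanged). So its perimeter = 88.39 mm. Layer 55 is larger (88.39 vs 76.00 mm).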